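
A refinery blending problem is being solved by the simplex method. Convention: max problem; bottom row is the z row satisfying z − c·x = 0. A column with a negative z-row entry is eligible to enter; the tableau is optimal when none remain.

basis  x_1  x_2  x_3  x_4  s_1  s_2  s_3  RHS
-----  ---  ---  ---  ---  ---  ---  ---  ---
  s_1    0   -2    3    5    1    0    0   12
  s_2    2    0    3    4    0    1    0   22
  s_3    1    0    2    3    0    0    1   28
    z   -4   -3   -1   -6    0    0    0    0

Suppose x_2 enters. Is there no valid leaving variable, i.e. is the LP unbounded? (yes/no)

Every constraint-row entry in column x_2 is ≤ 0, so increasing x_2 is unbounded.

yes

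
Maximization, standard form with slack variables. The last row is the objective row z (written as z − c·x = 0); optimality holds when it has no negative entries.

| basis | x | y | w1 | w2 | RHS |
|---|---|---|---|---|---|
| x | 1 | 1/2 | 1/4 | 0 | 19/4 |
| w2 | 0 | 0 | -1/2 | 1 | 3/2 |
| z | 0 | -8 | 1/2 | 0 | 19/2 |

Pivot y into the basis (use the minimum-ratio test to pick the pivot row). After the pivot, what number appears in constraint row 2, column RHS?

Ratio test on column y — row 1: (19/4)/(1/2) = 19/2; row 2: entry 0 ≤ 0. Minimum is 19/2 at row 1 (x leaves); pivot element 1/2.
Divide row 1 by 1/2; eliminate column y from the other rows.
Row 2 update in column RHS: 3/2 − 0·(19/2) = 3/2.

3/2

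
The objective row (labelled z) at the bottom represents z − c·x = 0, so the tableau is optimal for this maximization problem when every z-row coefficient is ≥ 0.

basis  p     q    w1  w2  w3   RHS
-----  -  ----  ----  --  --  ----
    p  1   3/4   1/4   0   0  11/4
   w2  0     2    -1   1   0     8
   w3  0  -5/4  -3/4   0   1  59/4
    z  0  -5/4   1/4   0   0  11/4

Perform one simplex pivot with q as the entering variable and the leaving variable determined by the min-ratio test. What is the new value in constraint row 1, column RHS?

Ratio test on column q — row 1: (11/4)/(3/4) = 11/3; row 2: 8/2 = 4; row 3: entry -5/4 ≤ 0. Minimum is 11/3 at row 1 (p leaves); pivot element 3/4.
Divide row 1 by 3/4; eliminate column q from the other rows.
In the new row 1, the RHS entry is the old entry divided by the pivot: (11/4)/(3/4) = 11/3.

11/3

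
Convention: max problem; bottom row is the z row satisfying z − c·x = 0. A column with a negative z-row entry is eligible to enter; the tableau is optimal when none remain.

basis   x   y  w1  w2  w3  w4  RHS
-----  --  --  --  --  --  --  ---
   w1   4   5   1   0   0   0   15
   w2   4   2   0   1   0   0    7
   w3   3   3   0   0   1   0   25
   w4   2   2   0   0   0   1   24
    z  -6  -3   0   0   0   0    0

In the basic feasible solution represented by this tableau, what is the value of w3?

w3 is basic (row 3); its value is the RHS of that row, 25.

25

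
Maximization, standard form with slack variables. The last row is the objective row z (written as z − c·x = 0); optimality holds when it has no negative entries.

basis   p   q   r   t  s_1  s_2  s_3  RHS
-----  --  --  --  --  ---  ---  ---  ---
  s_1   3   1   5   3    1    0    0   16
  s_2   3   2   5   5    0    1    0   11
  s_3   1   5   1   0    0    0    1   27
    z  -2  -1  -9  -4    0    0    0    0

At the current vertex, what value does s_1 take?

16

s_1 is basic (row 1); its value is the RHS of that row, 16.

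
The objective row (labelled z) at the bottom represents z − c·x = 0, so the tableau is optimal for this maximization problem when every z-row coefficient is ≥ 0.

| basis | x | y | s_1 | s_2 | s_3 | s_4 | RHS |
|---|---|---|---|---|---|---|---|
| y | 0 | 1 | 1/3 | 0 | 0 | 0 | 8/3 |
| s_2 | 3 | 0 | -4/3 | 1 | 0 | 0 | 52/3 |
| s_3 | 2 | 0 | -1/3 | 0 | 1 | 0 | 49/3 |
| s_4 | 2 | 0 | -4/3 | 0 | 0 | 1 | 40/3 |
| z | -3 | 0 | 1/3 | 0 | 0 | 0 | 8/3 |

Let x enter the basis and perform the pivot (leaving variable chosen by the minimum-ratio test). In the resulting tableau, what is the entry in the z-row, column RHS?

Ratio test on column x — row 1: entry 0 ≤ 0; row 2: (52/3)/3 = 52/9; row 3: (49/3)/2 = 49/6; row 4: (40/3)/2 = 20/3. Minimum is 52/9 at row 2 (s_2 leaves); pivot element 3.
Divide row 2 by 3; eliminate column x from the other rows.
z-row update in column RHS: 8/3 − (-3)·(52/9) = 20.

20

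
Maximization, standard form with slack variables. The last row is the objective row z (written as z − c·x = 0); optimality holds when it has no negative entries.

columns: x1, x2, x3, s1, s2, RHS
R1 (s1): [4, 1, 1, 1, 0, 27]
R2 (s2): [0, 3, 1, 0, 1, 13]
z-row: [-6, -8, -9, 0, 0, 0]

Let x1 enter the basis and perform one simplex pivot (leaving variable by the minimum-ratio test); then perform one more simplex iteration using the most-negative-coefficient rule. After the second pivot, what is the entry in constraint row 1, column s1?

Ratio test on column x1 — row 1: 27/4 = 27/4; row 2: entry 0 ≤ 0. Minimum is 27/4 at row 1 (s1 leaves); pivot element 4.
Divide row 1 by 4; eliminate column x1 from the other rows.
Second iteration: most negative z-row entry is -15/2 in column x3, so x3 enters.
Ratio test on column x3 — row 1: (27/4)/(1/4) = 27; row 2: 13/1 = 13. Minimum is 13 at row 2 (s2 leaves); pivot element 1.
Divide row 2 by 1; eliminate column x3 from the other rows.
After both pivots, the entry at constraint row 1, column s1 is 1/4.

1/4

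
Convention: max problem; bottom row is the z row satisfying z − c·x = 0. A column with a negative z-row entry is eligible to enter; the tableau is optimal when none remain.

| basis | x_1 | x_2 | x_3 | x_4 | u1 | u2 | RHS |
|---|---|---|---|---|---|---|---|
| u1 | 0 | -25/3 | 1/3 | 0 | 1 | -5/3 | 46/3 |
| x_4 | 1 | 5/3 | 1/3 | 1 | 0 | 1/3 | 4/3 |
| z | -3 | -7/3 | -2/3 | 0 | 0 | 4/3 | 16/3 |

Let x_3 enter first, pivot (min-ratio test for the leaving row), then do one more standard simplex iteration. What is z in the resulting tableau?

Ratio test on column x_3 — row 1: (46/3)/(1/3) = 46; row 2: (4/3)/(1/3) = 4. Minimum is 4 at row 2 (x_4 leaves); pivot element 1/3.
Pivot on row 2; the z-row RHS becomes 16/3 − (-2/3)·4 = 8.
Next entering variable (most negative z-row entry -1): x_1.
Ratio test on column x_1 — row 1: entry -1 ≤ 0; row 2: 4/3 = 4/3. Minimum is 4/3 at row 2 (x_3 leaves); pivot element 3.
After the second pivot the z-row RHS is 8 − (-1)·(4/3) = 28/3.

28/3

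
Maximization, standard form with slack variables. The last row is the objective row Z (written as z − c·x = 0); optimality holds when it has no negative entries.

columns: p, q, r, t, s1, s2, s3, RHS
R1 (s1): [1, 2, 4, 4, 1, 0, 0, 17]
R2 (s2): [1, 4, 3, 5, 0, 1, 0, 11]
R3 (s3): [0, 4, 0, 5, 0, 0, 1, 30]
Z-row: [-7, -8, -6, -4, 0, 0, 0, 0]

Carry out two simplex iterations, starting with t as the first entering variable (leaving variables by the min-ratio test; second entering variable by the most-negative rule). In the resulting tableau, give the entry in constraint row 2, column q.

4

Ratio test on column t — row 1: 17/4 = 17/4; row 2: 11/5 = 11/5; row 3: 30/5 = 6. Minimum is 11/5 at row 2 (s2 leaves); pivot element 5.
Divide row 2 by 5; eliminate column t from the other rows.
Second iteration: most negative Z-row entry is -31/5 in column p, so p enters.
Ratio test on column p — row 1: (41/5)/(1/5) = 41; row 2: (11/5)/(1/5) = 11; row 3: entry -1 ≤ 0. Minimum is 11 at row 2 (t leaves); pivot element 1/5.
Divide row 2 by 1/5; eliminate column p from the other rows.
After both pivots, the entry at constraint row 2, column q is 4.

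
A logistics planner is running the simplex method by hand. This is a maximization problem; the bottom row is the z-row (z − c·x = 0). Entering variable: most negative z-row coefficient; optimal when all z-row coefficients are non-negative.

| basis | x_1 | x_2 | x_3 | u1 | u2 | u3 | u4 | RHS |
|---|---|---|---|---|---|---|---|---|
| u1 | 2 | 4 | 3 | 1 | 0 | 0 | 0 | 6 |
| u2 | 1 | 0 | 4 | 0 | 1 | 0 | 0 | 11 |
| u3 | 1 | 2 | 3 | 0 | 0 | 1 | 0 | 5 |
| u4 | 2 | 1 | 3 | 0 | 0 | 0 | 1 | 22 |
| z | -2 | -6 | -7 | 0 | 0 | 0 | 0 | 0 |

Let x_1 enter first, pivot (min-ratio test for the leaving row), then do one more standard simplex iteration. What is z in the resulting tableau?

Ratio test on column x_1 — row 1: 6/2 = 3; row 2: 11/1 = 11; row 3: 5/1 = 5; row 4: 22/2 = 11. Minimum is 3 at row 1 (u1 leaves); pivot element 2.
Pivot on row 1; the z-row RHS becomes 0 − (-2)·3 = 6.
Next entering variable (most negative z-row entry -4): x_3.
Ratio test on column x_3 — row 1: 3/(3/2) = 2; row 2: 8/(5/2) = 16/5; row 3: 2/(3/2) = 4/3; row 4: entry 0 ≤ 0. Minimum is 4/3 at row 3 (u3 leaves); pivot element 3/2.
After the second pivot the z-row RHS is 6 − (-4)·(4/3) = 34/3.

34/3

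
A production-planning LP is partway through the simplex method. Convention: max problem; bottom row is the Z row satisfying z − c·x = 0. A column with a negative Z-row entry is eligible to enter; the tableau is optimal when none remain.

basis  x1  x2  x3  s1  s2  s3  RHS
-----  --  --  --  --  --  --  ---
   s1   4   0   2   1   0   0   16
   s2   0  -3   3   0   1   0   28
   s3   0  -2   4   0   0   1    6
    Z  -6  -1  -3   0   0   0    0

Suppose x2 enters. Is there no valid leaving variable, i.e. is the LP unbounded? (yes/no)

Every constraint-row entry in column x2 is ≤ 0, so increasing x2 is unbounded.

yes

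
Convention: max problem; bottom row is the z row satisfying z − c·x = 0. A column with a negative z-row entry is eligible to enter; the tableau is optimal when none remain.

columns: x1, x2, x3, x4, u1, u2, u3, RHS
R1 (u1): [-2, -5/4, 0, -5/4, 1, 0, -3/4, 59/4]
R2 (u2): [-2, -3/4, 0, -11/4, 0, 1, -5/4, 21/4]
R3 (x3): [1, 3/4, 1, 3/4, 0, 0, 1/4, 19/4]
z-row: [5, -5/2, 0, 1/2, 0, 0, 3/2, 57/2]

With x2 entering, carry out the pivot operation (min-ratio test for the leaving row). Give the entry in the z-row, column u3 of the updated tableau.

7/3

Ratio test on column x2 — row 1: entry -5/4 ≤ 0; row 2: entry -3/4 ≤ 0; row 3: (19/4)/(3/4) = 19/3. Minimum is 19/3 at row 3 (x3 leaves); pivot element 3/4.
Divide row 3 by 3/4; eliminate column x2 from the other rows.
z-row update in column u3: 3/2 − (-5/2)·(1/3) = 7/3.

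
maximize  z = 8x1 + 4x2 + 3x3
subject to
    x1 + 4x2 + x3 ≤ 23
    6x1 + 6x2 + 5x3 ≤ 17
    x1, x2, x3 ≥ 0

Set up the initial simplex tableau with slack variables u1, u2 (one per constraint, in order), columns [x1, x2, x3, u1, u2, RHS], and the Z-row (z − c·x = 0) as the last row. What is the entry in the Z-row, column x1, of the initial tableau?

The Z-row carries the negated objective coefficients: the x1 entry is -8.

-8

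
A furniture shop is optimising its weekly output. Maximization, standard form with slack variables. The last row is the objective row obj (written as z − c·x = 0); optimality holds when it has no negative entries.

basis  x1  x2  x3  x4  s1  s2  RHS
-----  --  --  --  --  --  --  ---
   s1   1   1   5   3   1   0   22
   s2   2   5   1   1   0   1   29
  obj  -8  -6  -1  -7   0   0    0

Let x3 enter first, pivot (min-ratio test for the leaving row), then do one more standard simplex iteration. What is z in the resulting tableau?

111

Ratio test on column x3 — row 1: 22/5 = 22/5; row 2: 29/1 = 29. Minimum is 22/5 at row 1 (s1 leaves); pivot element 5.
Pivot on row 1; the obj-row RHS becomes 0 − (-1)·(22/5) = 22/5.
Next entering variable (most negative obj-row entry -39/5): x1.
Ratio test on column x1 — row 1: (22/5)/(1/5) = 22; row 2: (123/5)/(9/5) = 41/3. Minimum is 41/3 at row 2 (s2 leaves); pivot element 9/5.
After the second pivot the obj-row RHS is 22/5 − (-39/5)·(41/3) = 111.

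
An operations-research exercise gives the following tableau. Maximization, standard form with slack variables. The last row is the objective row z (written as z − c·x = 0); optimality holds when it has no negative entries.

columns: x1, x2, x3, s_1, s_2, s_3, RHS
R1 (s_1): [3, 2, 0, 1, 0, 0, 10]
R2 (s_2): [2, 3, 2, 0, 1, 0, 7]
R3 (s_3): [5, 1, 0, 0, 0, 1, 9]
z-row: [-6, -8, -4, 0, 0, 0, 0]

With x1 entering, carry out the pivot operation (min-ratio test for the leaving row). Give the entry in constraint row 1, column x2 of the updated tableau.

7/5

Ratio test on column x1 — row 1: 10/3 = 10/3; row 2: 7/2 = 7/2; row 3: 9/5 = 9/5. Minimum is 9/5 at row 3 (s_3 leaves); pivot element 5.
Divide row 3 by 5; eliminate column x1 from the other rows.
Row 1 update in column x2: 2 − 3·(1/5) = 7/5.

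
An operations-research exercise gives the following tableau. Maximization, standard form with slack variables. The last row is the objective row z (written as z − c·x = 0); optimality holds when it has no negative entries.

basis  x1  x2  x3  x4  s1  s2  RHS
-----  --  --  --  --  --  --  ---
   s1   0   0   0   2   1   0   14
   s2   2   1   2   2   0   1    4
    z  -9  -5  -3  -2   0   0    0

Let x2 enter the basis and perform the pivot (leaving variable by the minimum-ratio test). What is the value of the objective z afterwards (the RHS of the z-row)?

20

Ratio test on column x2 — row 1: entry 0 ≤ 0; row 2: 4/1 = 4. Minimum is 4 at row 2 (s2 leaves); pivot element 1.
Pivot on row 2; the z-row RHS becomes 0 − (-5)·4 = 20.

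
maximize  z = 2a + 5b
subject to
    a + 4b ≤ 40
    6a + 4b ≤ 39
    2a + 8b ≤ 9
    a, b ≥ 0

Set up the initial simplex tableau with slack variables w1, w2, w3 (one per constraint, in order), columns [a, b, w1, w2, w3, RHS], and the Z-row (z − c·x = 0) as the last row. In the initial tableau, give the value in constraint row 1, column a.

Constraint 1 has coefficient 1 on a.

1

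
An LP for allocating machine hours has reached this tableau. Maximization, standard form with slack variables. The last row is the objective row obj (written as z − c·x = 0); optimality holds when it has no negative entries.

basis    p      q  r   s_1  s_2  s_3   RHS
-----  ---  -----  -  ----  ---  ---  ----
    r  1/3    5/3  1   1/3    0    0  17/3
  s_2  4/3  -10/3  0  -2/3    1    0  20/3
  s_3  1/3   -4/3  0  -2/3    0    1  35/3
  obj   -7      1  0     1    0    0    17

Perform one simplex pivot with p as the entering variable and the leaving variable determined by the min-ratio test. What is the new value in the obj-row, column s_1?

Ratio test on column p — row 1: (17/3)/(1/3) = 17; row 2: (20/3)/(4/3) = 5; row 3: (35/3)/(1/3) = 35. Minimum is 5 at row 2 (s_2 leaves); pivot element 4/3.
Divide row 2 by 4/3; eliminate column p from the other rows.
obj-row update in column s_1: 1 − (-7)·(-1/2) = -5/2.

-5/2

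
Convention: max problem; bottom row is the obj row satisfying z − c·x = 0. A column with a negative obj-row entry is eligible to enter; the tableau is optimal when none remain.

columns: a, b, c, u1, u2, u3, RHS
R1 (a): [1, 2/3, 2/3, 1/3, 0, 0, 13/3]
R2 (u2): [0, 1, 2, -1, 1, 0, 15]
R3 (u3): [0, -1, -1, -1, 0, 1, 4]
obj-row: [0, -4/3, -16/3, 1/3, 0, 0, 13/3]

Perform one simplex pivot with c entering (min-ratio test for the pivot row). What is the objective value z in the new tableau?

39

Ratio test on column c — row 1: (13/3)/(2/3) = 13/2; row 2: 15/2 = 15/2; row 3: entry -1 ≤ 0. Minimum is 13/2 at row 1 (a leaves); pivot element 2/3.
Pivot on row 1; the obj-row RHS becomes 13/3 − (-16/3)·(13/2) = 39.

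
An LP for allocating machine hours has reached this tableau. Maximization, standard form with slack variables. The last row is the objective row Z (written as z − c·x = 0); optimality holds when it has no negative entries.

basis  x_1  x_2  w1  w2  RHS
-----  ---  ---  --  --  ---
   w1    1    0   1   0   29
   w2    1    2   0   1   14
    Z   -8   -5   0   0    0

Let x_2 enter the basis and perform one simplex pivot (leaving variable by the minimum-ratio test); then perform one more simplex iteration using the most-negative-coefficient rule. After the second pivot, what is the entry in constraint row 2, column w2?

1

Ratio test on column x_2 — row 1: entry 0 ≤ 0; row 2: 14/2 = 7. Minimum is 7 at row 2 (w2 leaves); pivot element 2.
Divide row 2 by 2; eliminate column x_2 from the other rows.
Second iteration: most negative Z-row entry is -11/2 in column x_1, so x_1 enters.
Ratio test on column x_1 — row 1: 29/1 = 29; row 2: 7/(1/2) = 14. Minimum is 14 at row 2 (x_2 leaves); pivot element 1/2.
Divide row 2 by 1/2; eliminate column x_1 from the other rows.
After both pivots, the entry at constraint row 2, column w2 is 1.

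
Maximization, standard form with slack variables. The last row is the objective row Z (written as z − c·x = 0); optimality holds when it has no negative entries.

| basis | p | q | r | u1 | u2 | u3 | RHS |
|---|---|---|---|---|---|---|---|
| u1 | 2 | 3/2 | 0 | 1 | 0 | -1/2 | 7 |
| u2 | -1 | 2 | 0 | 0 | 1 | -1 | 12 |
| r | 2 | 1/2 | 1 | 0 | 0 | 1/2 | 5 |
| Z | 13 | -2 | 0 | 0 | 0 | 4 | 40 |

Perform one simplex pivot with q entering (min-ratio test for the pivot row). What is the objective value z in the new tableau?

Ratio test on column q — row 1: 7/(3/2) = 14/3; row 2: 12/2 = 6; row 3: 5/(1/2) = 10. Minimum is 14/3 at row 1 (u1 leaves); pivot element 3/2.
Pivot on row 1; the Z-row RHS becomes 40 − (-2)·(14/3) = 148/3.

148/3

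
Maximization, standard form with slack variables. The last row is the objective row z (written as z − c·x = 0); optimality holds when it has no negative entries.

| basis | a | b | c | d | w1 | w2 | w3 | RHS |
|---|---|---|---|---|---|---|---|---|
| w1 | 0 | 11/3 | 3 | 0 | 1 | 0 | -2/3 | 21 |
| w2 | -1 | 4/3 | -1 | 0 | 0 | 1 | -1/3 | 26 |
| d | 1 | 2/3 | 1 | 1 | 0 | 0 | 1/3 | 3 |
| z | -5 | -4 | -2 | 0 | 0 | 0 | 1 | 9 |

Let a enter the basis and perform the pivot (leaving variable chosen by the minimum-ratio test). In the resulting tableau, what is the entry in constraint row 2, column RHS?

Ratio test on column a — row 1: entry 0 ≤ 0; row 2: entry -1 ≤ 0; row 3: 3/1 = 3. Minimum is 3 at row 3 (d leaves); pivot element 1.
Divide row 3 by 1; eliminate column a from the other rows.
Row 2 update in column RHS: 26 − (-1)·3 = 29.

29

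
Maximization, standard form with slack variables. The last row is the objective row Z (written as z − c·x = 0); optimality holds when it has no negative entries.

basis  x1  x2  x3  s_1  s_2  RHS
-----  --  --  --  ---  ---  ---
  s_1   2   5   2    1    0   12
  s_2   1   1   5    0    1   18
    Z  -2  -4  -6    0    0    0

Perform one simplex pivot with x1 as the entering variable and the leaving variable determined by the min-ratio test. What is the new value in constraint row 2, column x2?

-3/2

Ratio test on column x1 — row 1: 12/2 = 6; row 2: 18/1 = 18. Minimum is 6 at row 1 (s_1 leaves); pivot element 2.
Divide row 1 by 2; eliminate column x1 from the other rows.
Row 2 update in column x2: 1 − 1·(5/2) = -3/2.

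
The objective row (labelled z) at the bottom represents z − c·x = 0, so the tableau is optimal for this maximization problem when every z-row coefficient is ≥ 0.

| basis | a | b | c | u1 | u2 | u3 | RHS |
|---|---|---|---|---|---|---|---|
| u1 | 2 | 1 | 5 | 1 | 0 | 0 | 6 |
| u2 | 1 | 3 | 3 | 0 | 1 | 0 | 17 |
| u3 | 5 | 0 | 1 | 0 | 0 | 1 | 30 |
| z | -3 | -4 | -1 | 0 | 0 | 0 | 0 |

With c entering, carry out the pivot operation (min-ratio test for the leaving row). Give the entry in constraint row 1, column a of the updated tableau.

Ratio test on column c — row 1: 6/5 = 6/5; row 2: 17/3 = 17/3; row 3: 30/1 = 30. Minimum is 6/5 at row 1 (u1 leaves); pivot element 5.
Divide row 1 by 5; eliminate column c from the other rows.
In the new row 1, the a entry is the old entry divided by the pivot: 2/5 = 2/5.

2/5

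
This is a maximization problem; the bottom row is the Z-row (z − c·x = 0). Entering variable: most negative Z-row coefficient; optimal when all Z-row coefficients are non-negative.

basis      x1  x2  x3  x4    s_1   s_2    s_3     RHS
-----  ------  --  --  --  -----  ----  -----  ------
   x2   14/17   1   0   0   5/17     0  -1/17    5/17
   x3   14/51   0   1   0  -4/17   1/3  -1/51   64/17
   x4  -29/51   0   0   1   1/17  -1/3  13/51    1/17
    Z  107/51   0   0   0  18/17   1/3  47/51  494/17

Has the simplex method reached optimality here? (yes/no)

yes

Every Z-row coefficient is ≥ 0, so the tableau is optimal.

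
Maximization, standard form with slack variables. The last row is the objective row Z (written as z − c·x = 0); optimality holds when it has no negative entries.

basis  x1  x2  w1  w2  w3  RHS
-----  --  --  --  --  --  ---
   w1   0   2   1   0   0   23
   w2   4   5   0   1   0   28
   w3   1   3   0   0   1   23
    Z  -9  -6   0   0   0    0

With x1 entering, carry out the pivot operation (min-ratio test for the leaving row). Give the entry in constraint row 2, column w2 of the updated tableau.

1/4

Ratio test on column x1 — row 1: entry 0 ≤ 0; row 2: 28/4 = 7; row 3: 23/1 = 23. Minimum is 7 at row 2 (w2 leaves); pivot element 4.
Divide row 2 by 4; eliminate column x1 from the other rows.
In the new row 2, the w2 entry is the old entry divided by the pivot: 1/4 = 1/4.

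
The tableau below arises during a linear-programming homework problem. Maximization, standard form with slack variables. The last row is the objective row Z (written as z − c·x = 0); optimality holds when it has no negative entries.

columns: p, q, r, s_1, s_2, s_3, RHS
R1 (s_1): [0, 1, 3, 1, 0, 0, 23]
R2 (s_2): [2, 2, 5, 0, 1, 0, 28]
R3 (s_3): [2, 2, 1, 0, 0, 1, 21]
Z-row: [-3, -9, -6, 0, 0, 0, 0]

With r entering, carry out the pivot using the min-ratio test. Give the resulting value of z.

Ratio test on column r — row 1: 23/3 = 23/3; row 2: 28/5 = 28/5; row 3: 21/1 = 21. Minimum is 28/5 at row 2 (s_2 leaves); pivot element 5.
Pivot on row 2; the Z-row RHS becomes 0 − (-6)·(28/5) = 168/5.

168/5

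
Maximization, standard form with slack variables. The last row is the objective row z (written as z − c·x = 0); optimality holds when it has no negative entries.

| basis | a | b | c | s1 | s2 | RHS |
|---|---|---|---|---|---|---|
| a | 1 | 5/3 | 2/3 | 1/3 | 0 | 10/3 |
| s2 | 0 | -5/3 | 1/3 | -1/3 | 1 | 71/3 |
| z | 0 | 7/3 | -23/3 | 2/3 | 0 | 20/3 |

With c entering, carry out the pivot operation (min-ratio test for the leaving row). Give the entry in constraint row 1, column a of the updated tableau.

3/2

Ratio test on column c — row 1: (10/3)/(2/3) = 5; row 2: (71/3)/(1/3) = 71. Minimum is 5 at row 1 (a leaves); pivot element 2/3.
Divide row 1 by 2/3; eliminate column c from the other rows.
In the new row 1, the a entry is the old entry divided by the pivot: 1/(2/3) = 3/2.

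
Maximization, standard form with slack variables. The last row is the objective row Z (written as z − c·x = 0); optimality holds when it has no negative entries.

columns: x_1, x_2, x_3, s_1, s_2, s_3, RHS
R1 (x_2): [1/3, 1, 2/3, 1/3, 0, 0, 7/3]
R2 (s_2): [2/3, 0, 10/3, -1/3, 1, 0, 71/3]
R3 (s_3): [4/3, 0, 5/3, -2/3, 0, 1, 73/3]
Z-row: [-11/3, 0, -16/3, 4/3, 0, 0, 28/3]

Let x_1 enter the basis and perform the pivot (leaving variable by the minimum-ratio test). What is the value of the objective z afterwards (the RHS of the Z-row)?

Ratio test on column x_1 — row 1: (7/3)/(1/3) = 7; row 2: (71/3)/(2/3) = 71/2; row 3: (73/3)/(4/3) = 73/4. Minimum is 7 at row 1 (x_2 leaves); pivot element 1/3.
Pivot on row 1; the Z-row RHS becomes 28/3 − (-11/3)·7 = 35.

35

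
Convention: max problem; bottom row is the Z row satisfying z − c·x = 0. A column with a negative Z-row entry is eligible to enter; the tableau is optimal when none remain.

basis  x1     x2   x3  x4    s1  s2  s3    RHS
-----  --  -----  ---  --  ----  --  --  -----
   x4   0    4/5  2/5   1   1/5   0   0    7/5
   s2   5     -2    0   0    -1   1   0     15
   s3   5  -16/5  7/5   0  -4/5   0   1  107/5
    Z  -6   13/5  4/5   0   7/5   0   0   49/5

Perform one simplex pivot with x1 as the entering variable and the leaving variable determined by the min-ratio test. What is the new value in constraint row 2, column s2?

1/5

Ratio test on column x1 — row 1: entry 0 ≤ 0; row 2: 15/5 = 3; row 3: (107/5)/5 = 107/25. Minimum is 3 at row 2 (s2 leaves); pivot element 5.
Divide row 2 by 5; eliminate column x1 from the other rows.
In the new row 2, the s2 entry is the old entry divided by the pivot: 1/5 = 1/5.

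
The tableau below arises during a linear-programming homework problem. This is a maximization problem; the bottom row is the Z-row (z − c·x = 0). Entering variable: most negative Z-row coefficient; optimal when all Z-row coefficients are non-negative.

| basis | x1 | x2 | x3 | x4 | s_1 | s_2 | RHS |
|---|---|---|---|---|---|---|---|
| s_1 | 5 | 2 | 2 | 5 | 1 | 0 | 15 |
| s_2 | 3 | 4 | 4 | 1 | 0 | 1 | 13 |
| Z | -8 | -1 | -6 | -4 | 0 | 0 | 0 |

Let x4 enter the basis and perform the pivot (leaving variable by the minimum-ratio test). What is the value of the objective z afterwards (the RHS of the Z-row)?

12

Ratio test on column x4 — row 1: 15/5 = 3; row 2: 13/1 = 13. Minimum is 3 at row 1 (s_1 leaves); pivot element 5.
Pivot on row 1; the Z-row RHS becomes 0 − (-4)·3 = 12.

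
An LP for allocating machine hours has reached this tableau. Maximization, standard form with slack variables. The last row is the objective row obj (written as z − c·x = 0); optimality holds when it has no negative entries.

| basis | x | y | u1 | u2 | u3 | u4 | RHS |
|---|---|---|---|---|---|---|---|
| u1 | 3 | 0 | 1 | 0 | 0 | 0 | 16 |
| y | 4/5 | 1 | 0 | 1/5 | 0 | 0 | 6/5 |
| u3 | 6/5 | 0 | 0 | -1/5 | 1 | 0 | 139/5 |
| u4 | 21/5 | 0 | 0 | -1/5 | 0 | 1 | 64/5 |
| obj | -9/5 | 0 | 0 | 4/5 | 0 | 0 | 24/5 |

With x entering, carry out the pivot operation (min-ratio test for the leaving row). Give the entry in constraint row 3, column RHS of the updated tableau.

26

Ratio test on column x — row 1: 16/3 = 16/3; row 2: (6/5)/(4/5) = 3/2; row 3: (139/5)/(6/5) = 139/6; row 4: (64/5)/(21/5) = 64/21. Minimum is 3/2 at row 2 (y leaves); pivot element 4/5.
Divide row 2 by 4/5; eliminate column x from the other rows.
Row 3 update in column RHS: 139/5 − (6/5)·(3/2) = 26.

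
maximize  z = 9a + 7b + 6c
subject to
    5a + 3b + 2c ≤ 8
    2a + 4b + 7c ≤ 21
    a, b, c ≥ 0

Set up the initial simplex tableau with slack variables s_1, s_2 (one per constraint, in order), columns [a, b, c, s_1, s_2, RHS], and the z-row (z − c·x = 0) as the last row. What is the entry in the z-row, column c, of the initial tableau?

-6

The z-row carries the negated objective coefficients: the c entry is -6.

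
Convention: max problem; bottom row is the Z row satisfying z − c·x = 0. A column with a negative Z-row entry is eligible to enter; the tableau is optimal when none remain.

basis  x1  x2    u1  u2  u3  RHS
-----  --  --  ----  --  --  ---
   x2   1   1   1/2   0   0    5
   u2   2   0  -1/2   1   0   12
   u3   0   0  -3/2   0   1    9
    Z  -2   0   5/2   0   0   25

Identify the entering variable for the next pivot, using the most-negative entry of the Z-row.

Negative Z-row entries: x1: -2.
The most negative is -2 in column x1, so x1 enters.

x1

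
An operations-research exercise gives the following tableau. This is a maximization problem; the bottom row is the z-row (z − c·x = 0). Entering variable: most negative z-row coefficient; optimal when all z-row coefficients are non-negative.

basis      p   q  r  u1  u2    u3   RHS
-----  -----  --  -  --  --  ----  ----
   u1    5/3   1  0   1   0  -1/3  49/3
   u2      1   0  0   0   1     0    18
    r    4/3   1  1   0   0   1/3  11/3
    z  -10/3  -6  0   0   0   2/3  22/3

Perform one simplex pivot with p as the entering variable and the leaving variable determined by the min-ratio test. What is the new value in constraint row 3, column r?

3/4

Ratio test on column p — row 1: (49/3)/(5/3) = 49/5; row 2: 18/1 = 18; row 3: (11/3)/(4/3) = 11/4. Minimum is 11/4 at row 3 (r leaves); pivot element 4/3.
Divide row 3 by 4/3; eliminate column p from the other rows.
In the new row 3, the r entry is the old entry divided by the pivot: 1/(4/3) = 3/4.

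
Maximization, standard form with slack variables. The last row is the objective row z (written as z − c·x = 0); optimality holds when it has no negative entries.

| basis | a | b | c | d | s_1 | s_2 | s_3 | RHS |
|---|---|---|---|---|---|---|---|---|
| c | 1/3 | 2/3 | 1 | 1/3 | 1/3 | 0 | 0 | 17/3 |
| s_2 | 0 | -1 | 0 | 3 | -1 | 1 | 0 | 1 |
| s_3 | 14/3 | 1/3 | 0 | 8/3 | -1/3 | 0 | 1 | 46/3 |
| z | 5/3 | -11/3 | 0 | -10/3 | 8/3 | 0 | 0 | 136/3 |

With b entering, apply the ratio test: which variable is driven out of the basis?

c

Column b entries and ratios — c: (17/3)/(2/3) = 17/2; s_2: -1 ≤ 0, skip; s_3: (46/3)/(1/3) = 46.
Smallest ratio is 17/2 in the row of c, so c leaves.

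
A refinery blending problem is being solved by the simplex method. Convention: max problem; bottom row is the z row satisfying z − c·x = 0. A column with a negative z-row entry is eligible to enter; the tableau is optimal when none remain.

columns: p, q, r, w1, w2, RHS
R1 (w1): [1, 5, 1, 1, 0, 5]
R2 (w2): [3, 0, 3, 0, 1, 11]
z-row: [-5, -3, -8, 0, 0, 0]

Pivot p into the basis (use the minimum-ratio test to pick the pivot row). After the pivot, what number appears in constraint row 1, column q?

Ratio test on column p — row 1: 5/1 = 5; row 2: 11/3 = 11/3. Minimum is 11/3 at row 2 (w2 leaves); pivot element 3.
Divide row 2 by 3; eliminate column p from the other rows.
Row 1 update in column q: 5 − 1·0 = 5.

5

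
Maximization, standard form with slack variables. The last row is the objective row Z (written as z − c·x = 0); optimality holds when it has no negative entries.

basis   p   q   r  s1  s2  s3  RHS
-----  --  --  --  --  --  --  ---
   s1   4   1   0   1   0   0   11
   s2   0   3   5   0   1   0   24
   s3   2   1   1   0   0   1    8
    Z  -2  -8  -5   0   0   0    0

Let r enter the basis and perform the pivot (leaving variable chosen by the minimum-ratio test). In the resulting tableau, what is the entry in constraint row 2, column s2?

1/5

Ratio test on column r — row 1: entry 0 ≤ 0; row 2: 24/5 = 24/5; row 3: 8/1 = 8. Minimum is 24/5 at row 2 (s2 leaves); pivot element 5.
Divide row 2 by 5; eliminate column r from the other rows.
In the new row 2, the s2 entry is the old entry divided by the pivot: 1/5 = 1/5.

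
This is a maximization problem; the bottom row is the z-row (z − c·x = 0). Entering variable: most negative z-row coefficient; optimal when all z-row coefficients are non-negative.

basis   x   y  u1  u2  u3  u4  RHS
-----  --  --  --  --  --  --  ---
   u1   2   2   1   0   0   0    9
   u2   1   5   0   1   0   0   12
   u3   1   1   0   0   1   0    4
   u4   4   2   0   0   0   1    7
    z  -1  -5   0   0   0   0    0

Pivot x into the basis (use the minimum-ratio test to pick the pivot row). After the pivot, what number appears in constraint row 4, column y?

1/2

Ratio test on column x — row 1: 9/2 = 9/2; row 2: 12/1 = 12; row 3: 4/1 = 4; row 4: 7/4 = 7/4. Minimum is 7/4 at row 4 (u4 leaves); pivot element 4.
Divide row 4 by 4; eliminate column x from the other rows.
In the new row 4, the y entry is the old entry divided by the pivot: 2/4 = 1/2.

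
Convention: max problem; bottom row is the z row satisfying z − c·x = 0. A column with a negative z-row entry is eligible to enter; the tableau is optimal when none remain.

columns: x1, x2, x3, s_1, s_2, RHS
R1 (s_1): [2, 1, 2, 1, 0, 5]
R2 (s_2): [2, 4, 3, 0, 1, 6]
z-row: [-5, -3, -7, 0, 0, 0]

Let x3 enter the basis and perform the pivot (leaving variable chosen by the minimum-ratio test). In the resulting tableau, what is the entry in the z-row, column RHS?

Ratio test on column x3 — row 1: 5/2 = 5/2; row 2: 6/3 = 2. Minimum is 2 at row 2 (s_2 leaves); pivot element 3.
Divide row 2 by 3; eliminate column x3 from the other rows.
z-row update in column RHS: 0 − (-7)·2 = 14.

14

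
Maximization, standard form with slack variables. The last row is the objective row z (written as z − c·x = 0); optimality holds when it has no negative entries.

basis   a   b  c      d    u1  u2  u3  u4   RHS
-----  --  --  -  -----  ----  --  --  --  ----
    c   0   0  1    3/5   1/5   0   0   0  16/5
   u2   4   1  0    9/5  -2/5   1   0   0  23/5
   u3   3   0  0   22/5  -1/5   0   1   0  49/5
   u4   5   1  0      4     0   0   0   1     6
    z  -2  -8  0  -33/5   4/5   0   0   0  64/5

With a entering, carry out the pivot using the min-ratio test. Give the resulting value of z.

151/10

Ratio test on column a — row 1: entry 0 ≤ 0; row 2: (23/5)/4 = 23/20; row 3: (49/5)/3 = 49/15; row 4: 6/5 = 6/5. Minimum is 23/20 at row 2 (u2 leaves); pivot element 4.
Pivot on row 2; the z-row RHS becomes 64/5 − (-2)·(23/20) = 151/10.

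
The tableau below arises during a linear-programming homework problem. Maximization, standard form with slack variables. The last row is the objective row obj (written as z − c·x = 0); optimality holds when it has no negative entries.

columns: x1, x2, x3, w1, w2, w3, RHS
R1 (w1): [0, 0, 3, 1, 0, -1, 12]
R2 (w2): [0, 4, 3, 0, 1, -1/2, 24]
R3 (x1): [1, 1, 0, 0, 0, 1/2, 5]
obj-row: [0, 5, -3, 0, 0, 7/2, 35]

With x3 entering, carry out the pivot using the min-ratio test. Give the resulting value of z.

47

Ratio test on column x3 — row 1: 12/3 = 4; row 2: 24/3 = 8; row 3: entry 0 ≤ 0. Minimum is 4 at row 1 (w1 leaves); pivot element 3.
Pivot on row 1; the obj-row RHS becomes 35 − (-3)·4 = 47.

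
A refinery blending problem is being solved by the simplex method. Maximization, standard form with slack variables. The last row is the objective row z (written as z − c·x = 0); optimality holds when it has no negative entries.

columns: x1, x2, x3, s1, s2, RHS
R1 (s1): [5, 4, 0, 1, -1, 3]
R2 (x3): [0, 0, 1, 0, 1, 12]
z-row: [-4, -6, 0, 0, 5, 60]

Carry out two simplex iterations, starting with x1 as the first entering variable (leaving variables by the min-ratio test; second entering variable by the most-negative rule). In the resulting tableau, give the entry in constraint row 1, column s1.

1/4

Ratio test on column x1 — row 1: 3/5 = 3/5; row 2: entry 0 ≤ 0. Minimum is 3/5 at row 1 (s1 leaves); pivot element 5.
Divide row 1 by 5; eliminate column x1 from the other rows.
Second iteration: most negative z-row entry is -14/5 in column x2, so x2 enters.
Ratio test on column x2 — row 1: (3/5)/(4/5) = 3/4; row 2: entry 0 ≤ 0. Minimum is 3/4 at row 1 (x1 leaves); pivot element 4/5.
Divide row 1 by 4/5; eliminate column x2 from the other rows.
After both pivots, the entry at constraint row 1, column s1 is 1/4.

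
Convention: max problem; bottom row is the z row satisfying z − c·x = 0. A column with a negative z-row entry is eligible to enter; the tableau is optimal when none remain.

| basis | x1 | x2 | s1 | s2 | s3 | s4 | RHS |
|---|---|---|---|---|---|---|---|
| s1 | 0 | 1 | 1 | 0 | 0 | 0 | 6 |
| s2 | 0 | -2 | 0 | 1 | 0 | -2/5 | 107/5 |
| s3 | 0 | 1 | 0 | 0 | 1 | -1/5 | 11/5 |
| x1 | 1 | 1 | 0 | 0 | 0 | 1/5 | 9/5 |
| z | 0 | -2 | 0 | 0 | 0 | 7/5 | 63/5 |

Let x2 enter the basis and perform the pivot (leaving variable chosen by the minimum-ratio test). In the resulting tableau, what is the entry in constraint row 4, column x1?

Ratio test on column x2 — row 1: 6/1 = 6; row 2: entry -2 ≤ 0; row 3: (11/5)/1 = 11/5; row 4: (9/5)/1 = 9/5. Minimum is 9/5 at row 4 (x1 leaves); pivot element 1.
Divide row 4 by 1; eliminate column x2 from the other rows.
In the new row 4, the x1 entry is the old entry divided by the pivot: 1/1 = 1.

1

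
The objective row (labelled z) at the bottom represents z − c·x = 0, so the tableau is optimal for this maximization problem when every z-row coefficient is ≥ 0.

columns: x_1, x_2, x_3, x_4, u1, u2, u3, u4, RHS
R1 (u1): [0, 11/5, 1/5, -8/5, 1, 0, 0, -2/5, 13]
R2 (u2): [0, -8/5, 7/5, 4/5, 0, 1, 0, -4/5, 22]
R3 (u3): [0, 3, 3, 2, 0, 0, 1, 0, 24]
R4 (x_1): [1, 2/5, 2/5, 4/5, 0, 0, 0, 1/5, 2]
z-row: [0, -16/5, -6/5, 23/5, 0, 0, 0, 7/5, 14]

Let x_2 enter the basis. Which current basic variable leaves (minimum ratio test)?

x_1

Column x_2 entries and ratios — u1: 13/(11/5) = 65/11; u2: -8/5 ≤ 0, skip; u3: 24/3 = 8; x_1: 2/(2/5) = 5.
Smallest ratio is 5 in the row of x_1, so x_1 leaves.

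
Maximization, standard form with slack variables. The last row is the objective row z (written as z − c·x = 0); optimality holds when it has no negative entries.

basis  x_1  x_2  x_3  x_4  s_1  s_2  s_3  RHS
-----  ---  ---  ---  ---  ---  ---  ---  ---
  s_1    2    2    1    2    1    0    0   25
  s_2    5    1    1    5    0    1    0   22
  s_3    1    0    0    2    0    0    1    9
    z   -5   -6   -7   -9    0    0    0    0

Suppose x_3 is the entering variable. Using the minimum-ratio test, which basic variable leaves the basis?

s_2

Column x_3 entries and ratios — s_1: 25/1 = 25; s_2: 22/1 = 22; s_3: 0 ≤ 0, skip.
Smallest ratio is 22 in the row of s_2, so s_2 leaves.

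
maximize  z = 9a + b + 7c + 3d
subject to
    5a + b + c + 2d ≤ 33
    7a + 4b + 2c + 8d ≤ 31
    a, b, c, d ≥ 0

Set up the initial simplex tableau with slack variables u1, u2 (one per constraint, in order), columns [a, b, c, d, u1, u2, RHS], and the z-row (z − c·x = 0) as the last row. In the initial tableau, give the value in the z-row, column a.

-9

The z-row carries the negated objective coefficients: the a entry is -9.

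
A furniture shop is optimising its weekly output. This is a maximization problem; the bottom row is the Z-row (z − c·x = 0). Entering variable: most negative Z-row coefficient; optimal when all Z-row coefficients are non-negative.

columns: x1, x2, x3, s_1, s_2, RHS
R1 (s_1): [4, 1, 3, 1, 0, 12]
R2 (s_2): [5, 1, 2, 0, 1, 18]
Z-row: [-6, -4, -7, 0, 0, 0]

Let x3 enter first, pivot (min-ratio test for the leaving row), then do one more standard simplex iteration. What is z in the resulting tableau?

Ratio test on column x3 — row 1: 12/3 = 4; row 2: 18/2 = 9. Minimum is 4 at row 1 (s_1 leaves); pivot element 3.
Pivot on row 1; the Z-row RHS becomes 0 − (-7)·4 = 28.
Next entering variable (most negative Z-row entry -5/3): x2.
Ratio test on column x2 — row 1: 4/(1/3) = 12; row 2: 10/(1/3) = 30. Minimum is 12 at row 1 (x3 leaves); pivot element 1/3.
After the second pivot the Z-row RHS is 28 − (-5/3)·12 = 48.

48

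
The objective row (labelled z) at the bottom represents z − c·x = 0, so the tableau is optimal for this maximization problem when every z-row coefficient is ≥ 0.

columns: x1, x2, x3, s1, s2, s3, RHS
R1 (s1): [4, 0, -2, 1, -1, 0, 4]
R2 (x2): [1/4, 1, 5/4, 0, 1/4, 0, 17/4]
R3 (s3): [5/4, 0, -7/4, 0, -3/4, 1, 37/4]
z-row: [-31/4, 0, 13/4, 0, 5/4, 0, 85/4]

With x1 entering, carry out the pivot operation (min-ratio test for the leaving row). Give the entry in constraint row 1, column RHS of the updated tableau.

1

Ratio test on column x1 — row 1: 4/4 = 1; row 2: (17/4)/(1/4) = 17; row 3: (37/4)/(5/4) = 37/5. Minimum is 1 at row 1 (s1 leaves); pivot element 4.
Divide row 1 by 4; eliminate column x1 from the other rows.
In the new row 1, the RHS entry is the old entry divided by the pivot: 4/4 = 1.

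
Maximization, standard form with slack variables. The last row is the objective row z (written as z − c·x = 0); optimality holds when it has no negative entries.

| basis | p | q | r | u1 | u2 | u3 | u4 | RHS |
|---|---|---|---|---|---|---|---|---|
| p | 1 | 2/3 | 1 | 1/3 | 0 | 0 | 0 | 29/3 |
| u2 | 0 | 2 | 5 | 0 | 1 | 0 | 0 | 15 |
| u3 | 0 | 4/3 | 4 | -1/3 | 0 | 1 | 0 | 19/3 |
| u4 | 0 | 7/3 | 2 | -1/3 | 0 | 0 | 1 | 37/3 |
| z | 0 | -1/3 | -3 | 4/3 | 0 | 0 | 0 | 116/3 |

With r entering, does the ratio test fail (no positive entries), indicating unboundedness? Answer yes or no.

no

Column r has positive entries in row(s) 1, 2, 3, 4, so the ratio test bounds it — not unbounded.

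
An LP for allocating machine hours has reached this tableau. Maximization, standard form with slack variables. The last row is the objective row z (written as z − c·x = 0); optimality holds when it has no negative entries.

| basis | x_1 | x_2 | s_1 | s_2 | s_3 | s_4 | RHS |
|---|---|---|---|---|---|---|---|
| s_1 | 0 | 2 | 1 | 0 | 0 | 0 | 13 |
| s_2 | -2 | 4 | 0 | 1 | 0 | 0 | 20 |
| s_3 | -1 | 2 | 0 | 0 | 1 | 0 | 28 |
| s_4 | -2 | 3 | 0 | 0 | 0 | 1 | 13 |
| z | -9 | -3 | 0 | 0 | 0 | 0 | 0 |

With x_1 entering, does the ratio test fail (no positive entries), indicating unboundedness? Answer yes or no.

yes

Every constraint-row entry in column x_1 is ≤ 0, so increasing x_1 is unbounded.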